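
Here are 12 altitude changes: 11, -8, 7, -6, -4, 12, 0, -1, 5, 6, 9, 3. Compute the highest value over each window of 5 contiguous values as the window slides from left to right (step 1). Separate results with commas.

11, 12, 12, 12, 12, 12, 9, 9

Sliding a size-5 window across the 12 values:
[11, -8, 7, -6, -4] → max 11
[-8, 7, -6, -4, 12] → max 12
[7, -6, -4, 12, 0] → max 12
[-6, -4, 12, 0, -1] → max 12
[-4, 12, 0, -1, 5] → max 12
[12, 0, -1, 5, 6] → max 12
[0, -1, 5, 6, 9] → max 9
[-1, 5, 6, 9, 3] → max 9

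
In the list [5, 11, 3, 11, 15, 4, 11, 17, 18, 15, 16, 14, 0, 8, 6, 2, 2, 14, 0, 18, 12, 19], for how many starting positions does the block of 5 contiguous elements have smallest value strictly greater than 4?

2

[5, 11, 3, 11, 15] → min 3
[11, 3, 11, 15, 4] → min 3
[3, 11, 15, 4, 11] → min 3
[11, 15, 4, 11, 17] → min 4
[15, 4, 11, 17, 18] → min 4
[4, 11, 17, 18, 15] → min 4
[11, 17, 18, 15, 16] → min 11  > 4 ✓
[17, 18, 15, 16, 14] → min 14  > 4 ✓
[18, 15, 16, 14, 0] → min 0
[15, 16, 14, 0, 8] → min 0
[16, 14, 0, 8, 6] → min 0
[14, 0, 8, 6, 2] → min 0
[0, 8, 6, 2, 2] → min 0
[8, 6, 2, 2, 14] → min 2
[6, 2, 2, 14, 0] → min 0
[2, 2, 14, 0, 18] → min 0
[2, 14, 0, 18, 12] → min 0
[14, 0, 18, 12, 19] → min 0
2 windows satisfy the condition.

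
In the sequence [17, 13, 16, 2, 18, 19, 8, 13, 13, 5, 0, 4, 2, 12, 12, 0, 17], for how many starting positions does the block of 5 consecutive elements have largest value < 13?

17 13 16 2 18 → max 18
13 16 2 18 19 → max 19
16 2 18 19 8 → max 19
2 18 19 8 13 → max 19
18 19 8 13 13 → max 19
19 8 13 13 5 → max 19
8 13 13 5 0 → max 13
13 13 5 0 4 → max 13
13 5 0 4 2 → max 13
5 0 4 2 12 → max 12  < 13 ✓
0 4 2 12 12 → max 12  < 13 ✓
4 2 12 12 0 → max 12  < 13 ✓
2 12 12 0 17 → max 17
3 windows satisfy the condition.

3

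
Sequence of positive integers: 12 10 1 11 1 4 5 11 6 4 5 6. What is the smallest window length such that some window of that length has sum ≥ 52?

8

add 12: running sum 12 < 52
add 10: running sum 22 < 52
add 1: running sum 23 < 52
add 11: running sum 34 < 52
add 1: running sum 35 < 52
add 4: running sum 39 < 52
add 5: running sum 44 < 52
end 7: [12, 10, 1, 11, 1, 4, 5, 11] sum 55, len 8
end 8: [12, 10, 1, 11, 1, 4, 5, 11, 6] sum 61, len 9
end 9: [10, 1, 11, 1, 4, 5, 11, 6, 4] sum 53, len 9
end 10: [10, 1, 11, 1, 4, 5, 11, 6, 4, 5] sum 58, len 10
end 11: [11, 1, 4, 5, 11, 6, 4, 5, 6] sum 53, len 9
Shortest qualifying length: 8.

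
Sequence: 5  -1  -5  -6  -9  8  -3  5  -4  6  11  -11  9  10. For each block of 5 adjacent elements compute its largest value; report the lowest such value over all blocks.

5

(5, -1, -5, -6, -9) → max 5
(-1, -5, -6, -9, 8) → max 8
(-5, -6, -9, 8, -3) → max 8
(-6, -9, 8, -3, 5) → max 8
(-9, 8, -3, 5, -4) → max 8
(8, -3, 5, -4, 6) → max 8
(-3, 5, -4, 6, 11) → max 11
(5, -4, 6, 11, -11) → max 11
(-4, 6, 11, -11, 9) → max 11
(6, 11, -11, 9, 10) → max 11
Lowest of these is 5.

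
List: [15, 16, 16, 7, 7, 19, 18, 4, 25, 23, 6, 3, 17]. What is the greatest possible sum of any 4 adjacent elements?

Each size-4 window and its sum:
[15, 16, 16, 7] → sum 54
[16, 16, 7, 7] → sum 46
[16, 7, 7, 19] → sum 49
[7, 7, 19, 18] → sum 51
[7, 19, 18, 4] → sum 48
[19, 18, 4, 25] → sum 66
[18, 4, 25, 23] → sum 70
[4, 25, 23, 6] → sum 58
[25, 23, 6, 3] → sum 57
[23, 6, 3, 17] → sum 49
Greatest of these is 70.

70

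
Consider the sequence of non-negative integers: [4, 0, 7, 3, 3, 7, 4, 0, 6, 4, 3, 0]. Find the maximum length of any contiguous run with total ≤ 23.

6

→ 4: sum 4, len 1
→ 0: sum 4, len 2
→ 7: sum 11, len 3
→ 3: sum 14, len 4
→ 3: sum 17, len 5
→ 7 (dropped 4): sum 20, len 5
→ 4 (dropped 0, 7): sum 17, len 4
→ 0: sum 17, len 5
→ 6: sum 23, len 6
→ 4 (dropped 3, 3): sum 21, len 5
→ 3 (dropped 7): sum 17, len 5
→ 0: sum 17, len 6
Longest length seen: 6.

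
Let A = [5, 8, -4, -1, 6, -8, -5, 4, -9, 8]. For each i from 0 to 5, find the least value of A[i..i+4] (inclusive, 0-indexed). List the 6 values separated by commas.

5 8 -4 -1 6 → min -4
8 -4 -1 6 -8 → min -8
-4 -1 6 -8 -5 → min -8
-1 6 -8 -5 4 → min -8
6 -8 -5 4 -9 → min -9
-8 -5 4 -9 8 → min -9

-4, -8, -8, -8, -9, -9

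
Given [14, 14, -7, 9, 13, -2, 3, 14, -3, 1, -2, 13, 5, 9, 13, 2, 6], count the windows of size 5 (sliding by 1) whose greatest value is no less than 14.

[14, 14, -7, 9, 13] → max 14  ≥ 14 ✓
[14, -7, 9, 13, -2] → max 14  ≥ 14 ✓
[-7, 9, 13, -2, 3] → max 13
[9, 13, -2, 3, 14] → max 14  ≥ 14 ✓
[13, -2, 3, 14, -3] → max 14  ≥ 14 ✓
[-2, 3, 14, -3, 1] → max 14  ≥ 14 ✓
[3, 14, -3, 1, -2] → max 14  ≥ 14 ✓
[14, -3, 1, -2, 13] → max 14  ≥ 14 ✓
[-3, 1, -2, 13, 5] → max 13
[1, -2, 13, 5, 9] → max 13
[-2, 13, 5, 9, 13] → max 13
[13, 5, 9, 13, 2] → max 13
[5, 9, 13, 2, 6] → max 13
7 windows satisfy the condition.

7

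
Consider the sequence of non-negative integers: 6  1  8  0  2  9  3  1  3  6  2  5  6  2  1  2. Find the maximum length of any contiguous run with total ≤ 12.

Extend to the right; shrink from the left whenever the sum exceeds 12:
[6] sum 6 len 1
[6, 1] sum 7 len 2
[1, 8] sum 9 len 2
[1, 8, 0] sum 9 len 3
[1, 8, 0, 2] sum 11 len 4
[0, 2, 9] sum 11 len 3
[9, 3] sum 12 len 2
[3, 1] sum 4 len 2
[3, 1, 3] sum 7 len 3
[1, 3, 6] sum 10 len 3
[1, 3, 6, 2] sum 12 len 4
[2, 5] sum 7 len 2
[5, 6] sum 11 len 2
[6, 2] sum 8 len 2
[6, 2, 1] sum 9 len 3
[6, 2, 1, 2] sum 11 len 4
Longest length seen: 4.

4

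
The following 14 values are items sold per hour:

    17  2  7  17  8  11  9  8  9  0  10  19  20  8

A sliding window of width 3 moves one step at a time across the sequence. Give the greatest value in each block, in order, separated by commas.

Sliding a size-3 window across the 14 values:
[17, 2, 7] → max 17
[2, 7, 17] → max 17
[7, 17, 8] → max 17
[17, 8, 11] → max 17
[8, 11, 9] → max 11
[11, 9, 8] → max 11
[9, 8, 9] → max 9
[8, 9, 0] → max 9
[9, 0, 10] → max 10
[0, 10, 19] → max 19
[10, 19, 20] → max 20
[19, 20, 8] → max 20

17, 17, 17, 17, 11, 11, 9, 9, 10, 19, 20, 20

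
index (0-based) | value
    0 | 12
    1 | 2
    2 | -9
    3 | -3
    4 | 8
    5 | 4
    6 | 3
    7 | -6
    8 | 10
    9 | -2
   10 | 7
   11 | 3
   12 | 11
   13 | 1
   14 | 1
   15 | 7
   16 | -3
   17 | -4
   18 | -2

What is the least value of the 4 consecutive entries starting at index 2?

Elements at indices 2..5: -9, -3, 8, 4
min(-9, -3, 8, 4) = -9

-9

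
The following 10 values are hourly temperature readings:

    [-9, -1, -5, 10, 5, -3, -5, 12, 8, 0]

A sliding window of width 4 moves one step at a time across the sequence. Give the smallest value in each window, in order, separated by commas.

[-9, -1, -5, 10] → min -9
[-1, -5, 10, 5] → min -5
[-5, 10, 5, -3] → min -5
[10, 5, -3, -5] → min -5
[5, -3, -5, 12] → min -5
[-3, -5, 12, 8] → min -5
[-5, 12, 8, 0] → min -5

-9, -5, -5, -5, -5, -5, -5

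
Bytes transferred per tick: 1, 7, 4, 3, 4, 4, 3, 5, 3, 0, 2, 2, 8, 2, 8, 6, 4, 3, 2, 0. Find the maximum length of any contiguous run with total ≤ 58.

16

Extend to the right; shrink from the left whenever the sum exceeds 58:
add 1: [1] sum 1, len 1
add 7: [1, 7] sum 8, len 2
add 4: [1, 7, 4] sum 12, len 3
add 3: [1, 7, 4, 3] sum 15, len 4
add 4: [1, 7, 4, 3, 4] sum 19, len 5
add 4: [1, 7, 4, 3, 4, 4] sum 23, len 6
add 3: [1, 7, 4, 3, 4, 4, 3] sum 26, len 7
add 5: [1, 7, 4, 3, 4, 4, 3, 5] sum 31, len 8
add 3: [1, 7, 4, 3, 4, 4, 3, 5, 3] sum 34, len 9
add 0: [1, 7, 4, 3, 4, 4, 3, 5, 3, 0] sum 34, len 10
add 2: [1, 7, 4, 3, 4, 4, 3, 5, 3, 0, 2] sum 36, len 11
add 2: [1, 7, 4, 3, 4, 4, 3, 5, 3, 0, 2, 2] sum 38, len 12
add 8: [1, 7, 4, 3, 4, 4, 3, 5, 3, 0, 2, 2, 8] sum 46, len 13
add 2: [1, 7, 4, 3, 4, 4, 3, 5, 3, 0, 2, 2, 8, 2] sum 48, len 14
add 8: [1, 7, 4, 3, 4, 4, 3, 5, 3, 0, 2, 2, 8, 2, 8] sum 56, len 15
add 6: [4, 3, 4, 4, 3, 5, 3, 0, 2, 2, 8, 2, 8, 6] sum 54, len 14
add 4: [4, 3, 4, 4, 3, 5, 3, 0, 2, 2, 8, 2, 8, 6, 4] sum 58, len 15
add 3: [3, 4, 4, 3, 5, 3, 0, 2, 2, 8, 2, 8, 6, 4, 3] sum 57, len 15
add 2: [4, 4, 3, 5, 3, 0, 2, 2, 8, 2, 8, 6, 4, 3, 2] sum 56, len 15
add 0: [4, 4, 3, 5, 3, 0, 2, 2, 8, 2, 8, 6, 4, 3, 2, 0] sum 56, len 16
Longest length seen: 16.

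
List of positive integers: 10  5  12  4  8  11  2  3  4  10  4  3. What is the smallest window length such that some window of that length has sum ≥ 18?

2

Extend right; whenever the sum reaches 18, record the length and shrink from the left:
add 10: running sum 10 < 18
add 5: running sum 15 < 18
end 2: [10, 5, 12] sum 27, len 3
end 3: [5, 12, 4] sum 21, len 3
end 4: [12, 4, 8] sum 24, len 3
end 5: [8, 11] sum 19, len 2
end 6: [8, 11, 2] sum 21, len 3
end 7: [8, 11, 2, 3] sum 24, len 4
end 8: [11, 2, 3, 4] sum 20, len 4
end 9: [2, 3, 4, 10] sum 19, len 4
end 10: [4, 10, 4] sum 18, len 3
end 11: [4, 10, 4, 3] sum 21, len 4
Shortest qualifying length: 2.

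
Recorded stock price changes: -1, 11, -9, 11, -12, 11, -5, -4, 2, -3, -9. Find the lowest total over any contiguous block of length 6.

-1 11 -9 11 -12 11 → sum 11
11 -9 11 -12 11 -5 → sum 7
-9 11 -12 11 -5 -4 → sum -8
11 -12 11 -5 -4 2 → sum 3
-12 11 -5 -4 2 -3 → sum -11
11 -5 -4 2 -3 -9 → sum -8
Lowest of these is -11.

-11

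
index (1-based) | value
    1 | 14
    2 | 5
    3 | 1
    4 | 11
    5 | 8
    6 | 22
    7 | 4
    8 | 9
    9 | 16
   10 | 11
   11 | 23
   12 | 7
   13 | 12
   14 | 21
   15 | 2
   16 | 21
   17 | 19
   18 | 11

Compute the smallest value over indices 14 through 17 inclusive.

Elements at indices 14..17: 21, 2, 21, 19
min(21, 2, 21, 19) = 2

2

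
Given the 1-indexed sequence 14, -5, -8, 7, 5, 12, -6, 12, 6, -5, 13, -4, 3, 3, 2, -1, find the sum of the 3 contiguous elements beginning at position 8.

13

Elements at indices 8..10: 12, 6, -5
sum(12, 6, -5) = 13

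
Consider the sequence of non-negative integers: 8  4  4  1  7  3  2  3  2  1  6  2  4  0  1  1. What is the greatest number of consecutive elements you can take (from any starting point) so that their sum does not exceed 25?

11

Extend to the right; shrink from the left whenever the sum exceeds 25:
→ 8: sum 8, len 1
→ 4: sum 12, len 2
→ 4: sum 16, len 3
→ 1: sum 17, len 4
→ 7: sum 24, len 5
→ 3 (dropped 8): sum 19, len 5
→ 2: sum 21, len 6
→ 3: sum 24, len 7
→ 2 (dropped 4): sum 22, len 7
→ 1: sum 23, len 8
→ 6 (dropped 4): sum 25, len 8
→ 2 (dropped 1, 7): sum 19, len 7
→ 4: sum 23, len 8
→ 0: sum 23, len 9
→ 1: sum 24, len 10
→ 1: sum 25, len 11
Longest length seen: 11.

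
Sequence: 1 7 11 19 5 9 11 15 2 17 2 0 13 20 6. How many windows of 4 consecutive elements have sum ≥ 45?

1

[1, 7, 11, 19] → sum 38
[7, 11, 19, 5] → sum 42
[11, 19, 5, 9] → sum 44
[19, 5, 9, 11] → sum 44
[5, 9, 11, 15] → sum 40
[9, 11, 15, 2] → sum 37
[11, 15, 2, 17] → sum 45  ≥ 45 ✓
[15, 2, 17, 2] → sum 36
[2, 17, 2, 0] → sum 21
[17, 2, 0, 13] → sum 32
[2, 0, 13, 20] → sum 35
[0, 13, 20, 6] → sum 39
1 window satisfy the condition.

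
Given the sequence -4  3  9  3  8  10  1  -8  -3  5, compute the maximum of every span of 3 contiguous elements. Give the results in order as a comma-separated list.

(-4, 3, 9) → max 9
(3, 9, 3) → max 9
(9, 3, 8) → max 9
(3, 8, 10) → max 10
(8, 10, 1) → max 10
(10, 1, -8) → max 10
(1, -8, -3) → max 1
(-8, -3, 5) → max 5

9, 9, 9, 10, 10, 10, 1, 5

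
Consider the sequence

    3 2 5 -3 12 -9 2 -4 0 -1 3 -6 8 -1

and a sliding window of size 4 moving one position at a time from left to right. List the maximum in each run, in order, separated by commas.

5, 12, 12, 12, 12, 2, 2, 3, 3, 8, 8

[3, 2, 5, -3] → max 5
[2, 5, -3, 12] → max 12
[5, -3, 12, -9] → max 12
[-3, 12, -9, 2] → max 12
[12, -9, 2, -4] → max 12
[-9, 2, -4, 0] → max 2
[2, -4, 0, -1] → max 2
[-4, 0, -1, 3] → max 3
[0, -1, 3, -6] → max 3
[-1, 3, -6, 8] → max 8
[3, -6, 8, -1] → max 8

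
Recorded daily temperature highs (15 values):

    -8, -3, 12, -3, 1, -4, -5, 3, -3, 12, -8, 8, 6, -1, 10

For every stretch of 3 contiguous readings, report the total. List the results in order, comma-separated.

[-8, -3, 12] → sum 1
[-3, 12, -3] → sum 6
[12, -3, 1] → sum 10
[-3, 1, -4] → sum -6
[1, -4, -5] → sum -8
[-4, -5, 3] → sum -6
[-5, 3, -3] → sum -5
[3, -3, 12] → sum 12
[-3, 12, -8] → sum 1
[12, -8, 8] → sum 12
[-8, 8, 6] → sum 6
[8, 6, -1] → sum 13
[6, -1, 10] → sum 15

1, 6, 10, -6, -8, -6, -5, 12, 1, 12, 6, 13, 15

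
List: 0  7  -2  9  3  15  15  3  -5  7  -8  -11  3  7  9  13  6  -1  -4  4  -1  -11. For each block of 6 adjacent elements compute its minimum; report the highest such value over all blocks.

Window mins for each of the 17 positions:
(0, 7, -2, 9, 3, 15) → min -2
(7, -2, 9, 3, 15, 15) → min -2
(-2, 9, 3, 15, 15, 3) → min -2
(9, 3, 15, 15, 3, -5) → min -5
(3, 15, 15, 3, -5, 7) → min -5
(15, 15, 3, -5, 7, -8) → min -8
(15, 3, -5, 7, -8, -11) → min -11
(3, -5, 7, -8, -11, 3) → min -11
(-5, 7, -8, -11, 3, 7) → min -11
(7, -8, -11, 3, 7, 9) → min -11
(-8, -11, 3, 7, 9, 13) → min -11
(-11, 3, 7, 9, 13, 6) → min -11
(3, 7, 9, 13, 6, -1) → min -1
(7, 9, 13, 6, -1, -4) → min -4
(9, 13, 6, -1, -4, 4) → min -4
(13, 6, -1, -4, 4, -1) → min -4
(6, -1, -4, 4, -1, -11) → min -11
Highest of these is -1.

-1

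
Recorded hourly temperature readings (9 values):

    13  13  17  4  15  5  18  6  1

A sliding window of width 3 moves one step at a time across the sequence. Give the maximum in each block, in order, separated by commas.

17, 17, 17, 15, 18, 18, 18

Sliding a size-3 window across the 9 values:
13 13 17 → max 17
13 17 4 → max 17
17 4 15 → max 17
4 15 5 → max 15
15 5 18 → max 18
5 18 6 → max 18
18 6 1 → max 18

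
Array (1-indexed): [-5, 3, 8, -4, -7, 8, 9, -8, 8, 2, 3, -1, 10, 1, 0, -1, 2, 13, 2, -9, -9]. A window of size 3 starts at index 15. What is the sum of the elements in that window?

1

Elements at indices 15..17: 0, -1, 2
sum(0, -1, 2) = 1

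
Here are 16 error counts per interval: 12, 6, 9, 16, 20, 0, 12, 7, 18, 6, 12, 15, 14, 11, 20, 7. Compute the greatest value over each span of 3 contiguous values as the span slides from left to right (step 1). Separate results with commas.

12, 16, 20, 20, 20, 12, 18, 18, 18, 15, 15, 15, 20, 20

Sliding a size-3 window across the 16 values:
12 6 9 → max 12
6 9 16 → max 16
9 16 20 → max 20
16 20 0 → max 20
20 0 12 → max 20
0 12 7 → max 12
12 7 18 → max 18
7 18 6 → max 18
18 6 12 → max 18
6 12 15 → max 15
12 15 14 → max 15
15 14 11 → max 15
14 11 20 → max 20
11 20 7 → max 20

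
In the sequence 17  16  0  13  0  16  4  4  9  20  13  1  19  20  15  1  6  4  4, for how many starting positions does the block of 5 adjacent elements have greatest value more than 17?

17 16 0 13 0 → max 17
16 0 13 0 16 → max 16
0 13 0 16 4 → max 16
13 0 16 4 4 → max 16
0 16 4 4 9 → max 16
16 4 4 9 20 → max 20  > 17 ✓
4 4 9 20 13 → max 20  > 17 ✓
4 9 20 13 1 → max 20  > 17 ✓
9 20 13 1 19 → max 20  > 17 ✓
20 13 1 19 20 → max 20  > 17 ✓
13 1 19 20 15 → max 20  > 17 ✓
1 19 20 15 1 → max 20  > 17 ✓
19 20 15 1 6 → max 20  > 17 ✓
20 15 1 6 4 → max 20  > 17 ✓
15 1 6 4 4 → max 15
9 windows satisfy the condition.

9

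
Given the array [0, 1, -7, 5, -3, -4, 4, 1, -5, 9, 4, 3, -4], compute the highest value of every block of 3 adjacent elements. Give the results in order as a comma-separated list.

[0, 1, -7] → max 1
[1, -7, 5] → max 5
[-7, 5, -3] → max 5
[5, -3, -4] → max 5
[-3, -4, 4] → max 4
[-4, 4, 1] → max 4
[4, 1, -5] → max 4
[1, -5, 9] → max 9
[-5, 9, 4] → max 9
[9, 4, 3] → max 9
[4, 3, -4] → max 4

1, 5, 5, 5, 4, 4, 4, 9, 9, 9, 4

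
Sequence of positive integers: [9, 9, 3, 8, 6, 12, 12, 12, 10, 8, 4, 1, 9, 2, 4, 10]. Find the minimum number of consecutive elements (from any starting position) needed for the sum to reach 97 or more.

13

add 9: running sum 9 < 97
add 9: running sum 18 < 97
add 3: running sum 21 < 97
add 8: running sum 29 < 97
add 6: running sum 35 < 97
add 12: running sum 47 < 97
add 12: running sum 59 < 97
add 12: running sum 71 < 97
add 10: running sum 81 < 97
add 8: running sum 89 < 97
add 4: running sum 93 < 97
add 1: running sum 94 < 97
end 12: [9, 9, 3, 8, 6, 12, 12, 12, 10, 8, 4, 1, 9] sum 103, len 13
end 13: [9, 9, 3, 8, 6, 12, 12, 12, 10, 8, 4, 1, 9, 2] sum 105, len 14
end 14: [9, 3, 8, 6, 12, 12, 12, 10, 8, 4, 1, 9, 2, 4] sum 100, len 14
end 15: [8, 6, 12, 12, 12, 10, 8, 4, 1, 9, 2, 4, 10] sum 98, len 13
Shortest qualifying length: 13.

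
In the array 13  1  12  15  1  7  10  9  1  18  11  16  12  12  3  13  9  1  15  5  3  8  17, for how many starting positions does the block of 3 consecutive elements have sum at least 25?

14

(13, 1, 12) → sum 26  ≥ 25 ✓
(1, 12, 15) → sum 28  ≥ 25 ✓
(12, 15, 1) → sum 28  ≥ 25 ✓
(15, 1, 7) → sum 23
(1, 7, 10) → sum 18
(7, 10, 9) → sum 26  ≥ 25 ✓
(10, 9, 1) → sum 20
(9, 1, 18) → sum 28  ≥ 25 ✓
(1, 18, 11) → sum 30  ≥ 25 ✓
(18, 11, 16) → sum 45  ≥ 25 ✓
(11, 16, 12) → sum 39  ≥ 25 ✓
(16, 12, 12) → sum 40  ≥ 25 ✓
(12, 12, 3) → sum 27  ≥ 25 ✓
(12, 3, 13) → sum 28  ≥ 25 ✓
(3, 13, 9) → sum 25  ≥ 25 ✓
(13, 9, 1) → sum 23
(9, 1, 15) → sum 25  ≥ 25 ✓
(1, 15, 5) → sum 21
(15, 5, 3) → sum 23
(5, 3, 8) → sum 16
(3, 8, 17) → sum 28  ≥ 25 ✓
14 windows satisfy the condition.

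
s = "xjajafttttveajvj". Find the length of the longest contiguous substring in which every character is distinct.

[x] len 1
[x, j] len 2
[x, j, a] len 3
[a, j] len 2
[j, a] len 2
[j, a, f] len 3
[j, a, f, t] len 4
[t] len 1
[t] len 1
[t] len 1
[t, v] len 2
[t, v, e] len 3
[t, v, e, a] len 4
[t, v, e, a, j] len 5
[e, a, j, v] len 4
[v, j] len 2
Longest all-distinct length: 5.

5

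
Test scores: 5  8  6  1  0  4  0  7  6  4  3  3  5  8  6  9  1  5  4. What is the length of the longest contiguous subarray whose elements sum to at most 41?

add 5: [5] sum 5, len 1
add 8: [5, 8] sum 13, len 2
add 6: [5, 8, 6] sum 19, len 3
add 1: [5, 8, 6, 1] sum 20, len 4
add 0: [5, 8, 6, 1, 0] sum 20, len 5
add 4: [5, 8, 6, 1, 0, 4] sum 24, len 6
add 0: [5, 8, 6, 1, 0, 4, 0] sum 24, len 7
add 7: [5, 8, 6, 1, 0, 4, 0, 7] sum 31, len 8
add 6: [5, 8, 6, 1, 0, 4, 0, 7, 6] sum 37, len 9
add 4: [5, 8, 6, 1, 0, 4, 0, 7, 6, 4] sum 41, len 10
add 3: [8, 6, 1, 0, 4, 0, 7, 6, 4, 3] sum 39, len 10
add 3: [6, 1, 0, 4, 0, 7, 6, 4, 3, 3] sum 34, len 10
add 5: [6, 1, 0, 4, 0, 7, 6, 4, 3, 3, 5] sum 39, len 11
add 8: [1, 0, 4, 0, 7, 6, 4, 3, 3, 5, 8] sum 41, len 11
add 6: [6, 4, 3, 3, 5, 8, 6] sum 35, len 7
add 9: [4, 3, 3, 5, 8, 6, 9] sum 38, len 7
add 1: [4, 3, 3, 5, 8, 6, 9, 1] sum 39, len 8
add 5: [3, 3, 5, 8, 6, 9, 1, 5] sum 40, len 8
add 4: [3, 5, 8, 6, 9, 1, 5, 4] sum 41, len 8
Longest length seen: 11.

11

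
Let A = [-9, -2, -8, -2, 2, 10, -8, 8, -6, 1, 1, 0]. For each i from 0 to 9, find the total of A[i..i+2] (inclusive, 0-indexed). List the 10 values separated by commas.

[-9, -2, -8] → sum -19
[-2, -8, -2] → sum -12
[-8, -2, 2] → sum -8
[-2, 2, 10] → sum 10
[2, 10, -8] → sum 4
[10, -8, 8] → sum 10
[-8, 8, -6] → sum -6
[8, -6, 1] → sum 3
[-6, 1, 1] → sum -4
[1, 1, 0] → sum 2

-19, -12, -8, 10, 4, 10, -6, 3, -4, 2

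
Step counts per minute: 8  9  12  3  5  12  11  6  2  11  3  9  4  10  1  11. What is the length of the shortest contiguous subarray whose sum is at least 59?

7

add 8: running sum 8 < 59
add 9: running sum 17 < 59
add 12: running sum 29 < 59
add 3: running sum 32 < 59
add 5: running sum 37 < 59
add 12: running sum 49 < 59
add 11: shortest ending here [8, 9, 12, 3, 5, 12, 11] sum 60, len 7
add 6: shortest ending here [8, 9, 12, 3, 5, 12, 11, 6] sum 66, len 8
add 2: shortest ending here [9, 12, 3, 5, 12, 11, 6, 2] sum 60, len 8
add 11: shortest ending here [12, 3, 5, 12, 11, 6, 2, 11] sum 62, len 8
add 3: shortest ending here [12, 3, 5, 12, 11, 6, 2, 11, 3] sum 65, len 9
add 9: shortest ending here [5, 12, 11, 6, 2, 11, 3, 9] sum 59, len 8
add 4: shortest ending here [5, 12, 11, 6, 2, 11, 3, 9, 4] sum 63, len 9
add 10: shortest ending here [12, 11, 6, 2, 11, 3, 9, 4, 10] sum 68, len 9
add 1: shortest ending here [12, 11, 6, 2, 11, 3, 9, 4, 10, 1] sum 69, len 10
add 11: shortest ending here [11, 6, 2, 11, 3, 9, 4, 10, 1, 11] sum 68, len 10
Shortest qualifying length: 7.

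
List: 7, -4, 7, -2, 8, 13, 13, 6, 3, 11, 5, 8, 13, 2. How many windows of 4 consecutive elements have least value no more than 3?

9

(7, -4, 7, -2) → min -4  ≤ 3 ✓
(-4, 7, -2, 8) → min -4  ≤ 3 ✓
(7, -2, 8, 13) → min -2  ≤ 3 ✓
(-2, 8, 13, 13) → min -2  ≤ 3 ✓
(8, 13, 13, 6) → min 6
(13, 13, 6, 3) → min 3  ≤ 3 ✓
(13, 6, 3, 11) → min 3  ≤ 3 ✓
(6, 3, 11, 5) → min 3  ≤ 3 ✓
(3, 11, 5, 8) → min 3  ≤ 3 ✓
(11, 5, 8, 13) → min 5
(5, 8, 13, 2) → min 2  ≤ 3 ✓
9 windows satisfy the condition.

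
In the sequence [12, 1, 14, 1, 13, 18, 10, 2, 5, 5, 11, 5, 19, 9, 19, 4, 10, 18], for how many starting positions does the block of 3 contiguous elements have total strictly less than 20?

3

12 1 14 → sum 27
1 14 1 → sum 16  < 20 ✓
14 1 13 → sum 28
1 13 18 → sum 32
13 18 10 → sum 41
18 10 2 → sum 30
10 2 5 → sum 17  < 20 ✓
2 5 5 → sum 12  < 20 ✓
5 5 11 → sum 21
5 11 5 → sum 21
11 5 19 → sum 35
5 19 9 → sum 33
19 9 19 → sum 47
9 19 4 → sum 32
19 4 10 → sum 33
4 10 18 → sum 32
3 windows satisfy the condition.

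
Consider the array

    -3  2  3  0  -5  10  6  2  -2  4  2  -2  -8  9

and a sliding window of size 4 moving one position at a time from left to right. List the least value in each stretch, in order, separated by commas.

-3, -5, -5, -5, -5, -2, -2, -2, -2, -8, -8

(-3, 2, 3, 0) → min -3
(2, 3, 0, -5) → min -5
(3, 0, -5, 10) → min -5
(0, -5, 10, 6) → min -5
(-5, 10, 6, 2) → min -5
(10, 6, 2, -2) → min -2
(6, 2, -2, 4) → min -2
(2, -2, 4, 2) → min -2
(-2, 4, 2, -2) → min -2
(4, 2, -2, -8) → min -8
(2, -2, -8, 9) → min -8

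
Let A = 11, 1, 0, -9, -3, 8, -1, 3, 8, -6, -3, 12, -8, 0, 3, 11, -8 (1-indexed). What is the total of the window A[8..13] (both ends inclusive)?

6

Elements at indices 8..13: 3, 8, -6, -3, 12, -8
sum(3, 8, -6, -3, 12, -8) = 6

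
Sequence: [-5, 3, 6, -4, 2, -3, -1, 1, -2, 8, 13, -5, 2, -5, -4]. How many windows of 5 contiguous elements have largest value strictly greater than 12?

-5 3 6 -4 2 → max 6
3 6 -4 2 -3 → max 6
6 -4 2 -3 -1 → max 6
-4 2 -3 -1 1 → max 2
2 -3 -1 1 -2 → max 2
-3 -1 1 -2 8 → max 8
-1 1 -2 8 13 → max 13  > 12 ✓
1 -2 8 13 -5 → max 13  > 12 ✓
-2 8 13 -5 2 → max 13  > 12 ✓
8 13 -5 2 -5 → max 13  > 12 ✓
13 -5 2 -5 -4 → max 13  > 12 ✓
5 windows satisfy the condition.

5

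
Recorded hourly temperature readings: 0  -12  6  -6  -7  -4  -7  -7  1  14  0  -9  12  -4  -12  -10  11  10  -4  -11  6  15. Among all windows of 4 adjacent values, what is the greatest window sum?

17

(0, -12, 6, -6) → sum -12
(-12, 6, -6, -7) → sum -19
(6, -6, -7, -4) → sum -11
(-6, -7, -4, -7) → sum -24
(-7, -4, -7, -7) → sum -25
(-4, -7, -7, 1) → sum -17
(-7, -7, 1, 14) → sum 1
(-7, 1, 14, 0) → sum 8
(1, 14, 0, -9) → sum 6
(14, 0, -9, 12) → sum 17
(0, -9, 12, -4) → sum -1
(-9, 12, -4, -12) → sum -13
(12, -4, -12, -10) → sum -14
(-4, -12, -10, 11) → sum -15
(-12, -10, 11, 10) → sum -1
(-10, 11, 10, -4) → sum 7
(11, 10, -4, -11) → sum 6
(10, -4, -11, 6) → sum 1
(-4, -11, 6, 15) → sum 6
Greatest of these is 17.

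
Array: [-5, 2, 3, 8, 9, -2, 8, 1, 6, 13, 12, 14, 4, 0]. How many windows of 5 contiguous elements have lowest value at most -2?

[-5, 2, 3, 8, 9] → min -5  ≤ -2 ✓
[2, 3, 8, 9, -2] → min -2  ≤ -2 ✓
[3, 8, 9, -2, 8] → min -2  ≤ -2 ✓
[8, 9, -2, 8, 1] → min -2  ≤ -2 ✓
[9, -2, 8, 1, 6] → min -2  ≤ -2 ✓
[-2, 8, 1, 6, 13] → min -2  ≤ -2 ✓
[8, 1, 6, 13, 12] → min 1
[1, 6, 13, 12, 14] → min 1
[6, 13, 12, 14, 4] → min 4
[13, 12, 14, 4, 0] → min 0
6 windows satisfy the condition.

6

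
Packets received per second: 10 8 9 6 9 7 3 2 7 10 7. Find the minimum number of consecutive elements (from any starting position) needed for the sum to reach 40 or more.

Extend right; whenever the sum reaches 40, record the length and shrink from the left:
add 10: running sum 10 < 40
add 8: running sum 18 < 40
add 9: running sum 27 < 40
add 6: running sum 33 < 40
end 4: [10, 8, 9, 6, 9] sum 42, len 5
end 5: [10, 8, 9, 6, 9, 7] sum 49, len 6
end 6: [8, 9, 6, 9, 7, 3] sum 42, len 6
end 7: [8, 9, 6, 9, 7, 3, 2] sum 44, len 7
end 8: [9, 6, 9, 7, 3, 2, 7] sum 43, len 7
end 9: [6, 9, 7, 3, 2, 7, 10] sum 44, len 7
end 10: [9, 7, 3, 2, 7, 10, 7] sum 45, len 7
Shortest qualifying length: 5.

5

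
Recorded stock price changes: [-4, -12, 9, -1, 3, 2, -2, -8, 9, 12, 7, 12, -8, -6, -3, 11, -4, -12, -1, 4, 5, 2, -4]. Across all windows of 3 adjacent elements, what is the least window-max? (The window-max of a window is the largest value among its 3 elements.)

-3

[-4, -12, 9] → max 9
[-12, 9, -1] → max 9
[9, -1, 3] → max 9
[-1, 3, 2] → max 3
[3, 2, -2] → max 3
[2, -2, -8] → max 2
[-2, -8, 9] → max 9
[-8, 9, 12] → max 12
[9, 12, 7] → max 12
[12, 7, 12] → max 12
[7, 12, -8] → max 12
[12, -8, -6] → max 12
[-8, -6, -3] → max -3
[-6, -3, 11] → max 11
[-3, 11, -4] → max 11
[11, -4, -12] → max 11
[-4, -12, -1] → max -1
[-12, -1, 4] → max 4
[-1, 4, 5] → max 5
[4, 5, 2] → max 5
[5, 2, -4] → max 5
Least of these is -3.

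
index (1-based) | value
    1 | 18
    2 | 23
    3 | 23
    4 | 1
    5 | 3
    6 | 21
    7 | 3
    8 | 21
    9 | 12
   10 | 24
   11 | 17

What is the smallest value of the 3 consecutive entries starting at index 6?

Elements at indices 6..8: 21, 3, 21
min(21, 3, 21) = 3

3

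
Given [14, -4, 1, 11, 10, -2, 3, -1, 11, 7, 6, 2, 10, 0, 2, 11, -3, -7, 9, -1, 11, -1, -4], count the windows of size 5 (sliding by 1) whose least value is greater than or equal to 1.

14 -4 1 11 10 → min -4
-4 1 11 10 -2 → min -4
1 11 10 -2 3 → min -2
11 10 -2 3 -1 → min -2
10 -2 3 -1 11 → min -2
-2 3 -1 11 7 → min -2
3 -1 11 7 6 → min -1
-1 11 7 6 2 → min -1
11 7 6 2 10 → min 2  ≥ 1 ✓
7 6 2 10 0 → min 0
6 2 10 0 2 → min 0
2 10 0 2 11 → min 0
10 0 2 11 -3 → min -3
0 2 11 -3 -7 → min -7
2 11 -3 -7 9 → min -7
11 -3 -7 9 -1 → min -7
-3 -7 9 -1 11 → min -7
-7 9 -1 11 -1 → min -7
9 -1 11 -1 -4 → min -4
1 window satisfy the condition.

1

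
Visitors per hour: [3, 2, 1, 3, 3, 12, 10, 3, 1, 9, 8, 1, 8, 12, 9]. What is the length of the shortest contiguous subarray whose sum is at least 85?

15

Extend right; whenever the sum reaches 85, record the length and shrink from the left:
add 3: running sum 3 < 85
add 2: running sum 5 < 85
add 1: running sum 6 < 85
add 3: running sum 9 < 85
add 3: running sum 12 < 85
add 12: running sum 24 < 85
add 10: running sum 34 < 85
add 3: running sum 37 < 85
add 1: running sum 38 < 85
add 9: running sum 47 < 85
add 8: running sum 55 < 85
add 1: running sum 56 < 85
add 8: running sum 64 < 85
add 12: running sum 76 < 85
end 14: [3, 2, 1, 3, 3, 12, 10, 3, 1, 9, 8, 1, 8, 12, 9] sum 85, len 15
Shortest qualifying length: 15.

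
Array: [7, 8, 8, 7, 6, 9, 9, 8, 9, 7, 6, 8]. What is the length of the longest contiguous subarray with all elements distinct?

4

add 7: [7] len 1
add 8: [7, 8] len 2
add 8 (repeat 8, move left end past it): [8] len 1
add 7: [8, 7] len 2
add 6: [8, 7, 6] len 3
add 9: [8, 7, 6, 9] len 4
add 9 (repeat 9, move left end past it): [9] len 1
add 8: [9, 8] len 2
add 9 (repeat 9, move left end past it): [8, 9] len 2
add 7: [8, 9, 7] len 3
add 6: [8, 9, 7, 6] len 4
add 8 (repeat 8, move left end past it): [9, 7, 6, 8] len 4
Longest all-distinct length: 4.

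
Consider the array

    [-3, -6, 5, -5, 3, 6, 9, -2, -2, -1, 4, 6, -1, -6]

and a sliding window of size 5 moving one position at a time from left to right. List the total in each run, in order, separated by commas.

-6, 3, 18, 11, 14, 10, 8, 5, 6, 2

(-3, -6, 5, -5, 3) → sum -6
(-6, 5, -5, 3, 6) → sum 3
(5, -5, 3, 6, 9) → sum 18
(-5, 3, 6, 9, -2) → sum 11
(3, 6, 9, -2, -2) → sum 14
(6, 9, -2, -2, -1) → sum 10
(9, -2, -2, -1, 4) → sum 8
(-2, -2, -1, 4, 6) → sum 5
(-2, -1, 4, 6, -1) → sum 6
(-1, 4, 6, -1, -6) → sum 2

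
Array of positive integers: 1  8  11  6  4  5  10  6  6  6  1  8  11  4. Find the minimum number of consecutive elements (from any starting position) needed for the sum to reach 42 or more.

add 1: running sum 1 < 42
add 8: running sum 9 < 42
add 11: running sum 20 < 42
add 6: running sum 26 < 42
add 4: running sum 30 < 42
add 5: running sum 35 < 42
add 10: shortest ending here [8, 11, 6, 4, 5, 10] sum 44, len 6
add 6: shortest ending here [11, 6, 4, 5, 10, 6] sum 42, len 6
add 6: shortest ending here [11, 6, 4, 5, 10, 6, 6] sum 48, len 7
add 6: shortest ending here [6, 4, 5, 10, 6, 6, 6] sum 43, len 7
add 1: shortest ending here [6, 4, 5, 10, 6, 6, 6, 1] sum 44, len 8
add 8: shortest ending here [5, 10, 6, 6, 6, 1, 8] sum 42, len 7
add 11: shortest ending here [10, 6, 6, 6, 1, 8, 11] sum 48, len 7
add 4: shortest ending here [6, 6, 6, 1, 8, 11, 4] sum 42, len 7
Shortest qualifying length: 6.

6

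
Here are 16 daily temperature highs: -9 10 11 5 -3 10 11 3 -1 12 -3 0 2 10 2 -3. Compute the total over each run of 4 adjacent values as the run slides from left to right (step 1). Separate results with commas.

Sliding a size-4 window across the 16 values:
[-9, 10, 11, 5] → sum 17
[10, 11, 5, -3] → sum 23
[11, 5, -3, 10] → sum 23
[5, -3, 10, 11] → sum 23
[-3, 10, 11, 3] → sum 21
[10, 11, 3, -1] → sum 23
[11, 3, -1, 12] → sum 25
[3, -1, 12, -3] → sum 11
[-1, 12, -3, 0] → sum 8
[12, -3, 0, 2] → sum 11
[-3, 0, 2, 10] → sum 9
[0, 2, 10, 2] → sum 14
[2, 10, 2, -3] → sum 11

17, 23, 23, 23, 21, 23, 25, 11, 8, 11, 9, 14, 11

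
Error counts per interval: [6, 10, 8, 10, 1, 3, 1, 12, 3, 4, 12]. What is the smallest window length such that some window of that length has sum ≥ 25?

add 6: running sum 6 < 25
add 10: running sum 16 < 25
add 8: running sum 24 < 25
add 10: shortest ending here [10, 8, 10] sum 28, len 3
add 1: shortest ending here [10, 8, 10, 1] sum 29, len 4
add 3: shortest ending here [10, 8, 10, 1, 3] sum 32, len 5
add 1: shortest ending here [10, 8, 10, 1, 3, 1] sum 33, len 6
add 12: shortest ending here [10, 1, 3, 1, 12] sum 27, len 5
add 3: shortest ending here [10, 1, 3, 1, 12, 3] sum 30, len 6
add 4: shortest ending here [10, 1, 3, 1, 12, 3, 4] sum 34, len 7
add 12: shortest ending here [12, 3, 4, 12] sum 31, len 4
Shortest qualifying length: 3.

3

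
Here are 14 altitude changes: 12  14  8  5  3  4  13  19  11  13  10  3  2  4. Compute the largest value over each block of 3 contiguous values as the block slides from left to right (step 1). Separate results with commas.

[12, 14, 8] → max 14
[14, 8, 5] → max 14
[8, 5, 3] → max 8
[5, 3, 4] → max 5
[3, 4, 13] → max 13
[4, 13, 19] → max 19
[13, 19, 11] → max 19
[19, 11, 13] → max 19
[11, 13, 10] → max 13
[13, 10, 3] → max 13
[10, 3, 2] → max 10
[3, 2, 4] → max 4

14, 14, 8, 5, 13, 19, 19, 19, 13, 13, 10, 4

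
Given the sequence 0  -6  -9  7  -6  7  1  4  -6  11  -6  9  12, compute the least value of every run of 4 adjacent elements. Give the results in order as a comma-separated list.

-9, -9, -9, -6, -6, -6, -6, -6, -6, -6

[0, -6, -9, 7] → min -9
[-6, -9, 7, -6] → min -9
[-9, 7, -6, 7] → min -9
[7, -6, 7, 1] → min -6
[-6, 7, 1, 4] → min -6
[7, 1, 4, -6] → min -6
[1, 4, -6, 11] → min -6
[4, -6, 11, -6] → min -6
[-6, 11, -6, 9] → min -6
[11, -6, 9, 12] → min -6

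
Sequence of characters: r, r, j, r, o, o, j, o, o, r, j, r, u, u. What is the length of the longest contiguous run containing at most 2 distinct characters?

add r: window [r] (1 distinct), len 1
add r: window [r, r] (1 distinct), len 2
add j: window [r, r, j] (2 distinct), len 3
add r: window [r, r, j, r] (2 distinct), len 4
add o: window [r, o] (2 distinct), len 2
add o: window [r, o, o] (2 distinct), len 3
add j: window [o, o, j] (2 distinct), len 3
add o: window [o, o, j, o] (2 distinct), len 4
add o: window [o, o, j, o, o] (2 distinct), len 5
add r: window [o, o, r] (2 distinct), len 3
add j: window [r, j] (2 distinct), len 2
add r: window [r, j, r] (2 distinct), len 3
add u: window [r, u] (2 distinct), len 2
add u: window [r, u, u] (2 distinct), len 3
Longest length with ≤2 distinct: 5.

5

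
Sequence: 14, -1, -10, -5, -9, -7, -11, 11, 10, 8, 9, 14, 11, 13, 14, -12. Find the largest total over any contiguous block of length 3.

38

(14, -1, -10) → sum 3
(-1, -10, -5) → sum -16
(-10, -5, -9) → sum -24
(-5, -9, -7) → sum -21
(-9, -7, -11) → sum -27
(-7, -11, 11) → sum -7
(-11, 11, 10) → sum 10
(11, 10, 8) → sum 29
(10, 8, 9) → sum 27
(8, 9, 14) → sum 31
(9, 14, 11) → sum 34
(14, 11, 13) → sum 38
(11, 13, 14) → sum 38
(13, 14, -12) → sum 15
Largest of these is 38.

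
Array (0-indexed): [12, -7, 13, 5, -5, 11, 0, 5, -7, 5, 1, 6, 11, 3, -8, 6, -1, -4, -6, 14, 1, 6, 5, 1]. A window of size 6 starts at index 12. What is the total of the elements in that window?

7

Elements at indices 12..17: 11, 3, -8, 6, -1, -4
sum(11, 3, -8, 6, -1, -4) = 7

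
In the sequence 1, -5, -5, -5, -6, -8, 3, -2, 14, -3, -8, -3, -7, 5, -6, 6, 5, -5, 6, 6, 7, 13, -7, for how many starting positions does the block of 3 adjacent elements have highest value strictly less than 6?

(1, -5, -5) → max 1  < 6 ✓
(-5, -5, -5) → max -5  < 6 ✓
(-5, -5, -6) → max -5  < 6 ✓
(-5, -6, -8) → max -5  < 6 ✓
(-6, -8, 3) → max 3  < 6 ✓
(-8, 3, -2) → max 3  < 6 ✓
(3, -2, 14) → max 14
(-2, 14, -3) → max 14
(14, -3, -8) → max 14
(-3, -8, -3) → max -3  < 6 ✓
(-8, -3, -7) → max -3  < 6 ✓
(-3, -7, 5) → max 5  < 6 ✓
(-7, 5, -6) → max 5  < 6 ✓
(5, -6, 6) → max 6
(-6, 6, 5) → max 6
(6, 5, -5) → max 6
(5, -5, 6) → max 6
(-5, 6, 6) → max 6
(6, 6, 7) → max 7
(6, 7, 13) → max 13
(7, 13, -7) → max 13
10 windows satisfy the condition.

10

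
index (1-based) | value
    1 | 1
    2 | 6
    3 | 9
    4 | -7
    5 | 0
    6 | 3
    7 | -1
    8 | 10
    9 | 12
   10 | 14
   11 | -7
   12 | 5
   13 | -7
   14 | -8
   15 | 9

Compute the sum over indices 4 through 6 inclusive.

-4

Elements at indices 4..6: -7, 0, 3
sum(-7, 0, 3) = -4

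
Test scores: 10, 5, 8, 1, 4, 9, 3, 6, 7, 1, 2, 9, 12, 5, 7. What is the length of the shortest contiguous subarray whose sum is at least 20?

Extend right; whenever the sum reaches 20, record the length and shrink from the left:
add 10: running sum 10 < 20
add 5: running sum 15 < 20
add 8: shortest ending here [10, 5, 8] sum 23, len 3
add 1: shortest ending here [10, 5, 8, 1] sum 24, len 4
add 4: shortest ending here [10, 5, 8, 1, 4] sum 28, len 5
add 9: shortest ending here [8, 1, 4, 9] sum 22, len 4
add 3: shortest ending here [8, 1, 4, 9, 3] sum 25, len 5
add 6: shortest ending here [4, 9, 3, 6] sum 22, len 4
add 7: shortest ending here [9, 3, 6, 7] sum 25, len 4
add 1: shortest ending here [9, 3, 6, 7, 1] sum 26, len 5
add 2: shortest ending here [9, 3, 6, 7, 1, 2] sum 28, len 6
add 9: shortest ending here [6, 7, 1, 2, 9] sum 25, len 5
add 12: shortest ending here [9, 12] sum 21, len 2
add 5: shortest ending here [9, 12, 5] sum 26, len 3
add 7: shortest ending here [12, 5, 7] sum 24, len 3
Shortest qualifying length: 2.

2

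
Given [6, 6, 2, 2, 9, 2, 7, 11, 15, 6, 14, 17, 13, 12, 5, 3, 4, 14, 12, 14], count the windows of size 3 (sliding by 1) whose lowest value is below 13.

6 6 2 → min 2  < 13 ✓
6 2 2 → min 2  < 13 ✓
2 2 9 → min 2  < 13 ✓
2 9 2 → min 2  < 13 ✓
9 2 7 → min 2  < 13 ✓
2 7 11 → min 2  < 13 ✓
7 11 15 → min 7  < 13 ✓
11 15 6 → min 6  < 13 ✓
15 6 14 → min 6  < 13 ✓
6 14 17 → min 6  < 13 ✓
14 17 13 → min 13
17 13 12 → min 12  < 13 ✓
13 12 5 → min 5  < 13 ✓
12 5 3 → min 3  < 13 ✓
5 3 4 → min 3  < 13 ✓
3 4 14 → min 3  < 13 ✓
4 14 12 → min 4  < 13 ✓
14 12 14 → min 12  < 13 ✓
17 windows satisfy the condition.

17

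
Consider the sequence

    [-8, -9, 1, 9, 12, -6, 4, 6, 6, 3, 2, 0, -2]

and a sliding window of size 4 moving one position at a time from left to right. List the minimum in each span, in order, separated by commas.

[-8, -9, 1, 9] → min -9
[-9, 1, 9, 12] → min -9
[1, 9, 12, -6] → min -6
[9, 12, -6, 4] → min -6
[12, -6, 4, 6] → min -6
[-6, 4, 6, 6] → min -6
[4, 6, 6, 3] → min 3
[6, 6, 3, 2] → min 2
[6, 3, 2, 0] → min 0
[3, 2, 0, -2] → min -2

-9, -9, -6, -6, -6, -6, 3, 2, 0, -2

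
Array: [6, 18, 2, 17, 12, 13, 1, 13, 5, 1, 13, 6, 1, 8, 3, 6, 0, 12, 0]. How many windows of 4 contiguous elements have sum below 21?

6 18 2 17 → sum 43
18 2 17 12 → sum 49
2 17 12 13 → sum 44
17 12 13 1 → sum 43
12 13 1 13 → sum 39
13 1 13 5 → sum 32
1 13 5 1 → sum 20  < 21 ✓
13 5 1 13 → sum 32
5 1 13 6 → sum 25
1 13 6 1 → sum 21
13 6 1 8 → sum 28
6 1 8 3 → sum 18  < 21 ✓
1 8 3 6 → sum 18  < 21 ✓
8 3 6 0 → sum 17  < 21 ✓
3 6 0 12 → sum 21
6 0 12 0 → sum 18  < 21 ✓
5 windows satisfy the condition.

5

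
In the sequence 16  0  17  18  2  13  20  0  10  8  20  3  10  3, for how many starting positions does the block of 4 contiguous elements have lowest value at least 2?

16 0 17 18 → min 0
0 17 18 2 → min 0
17 18 2 13 → min 2  ≥ 2 ✓
18 2 13 20 → min 2  ≥ 2 ✓
2 13 20 0 → min 0
13 20 0 10 → min 0
20 0 10 8 → min 0
0 10 8 20 → min 0
10 8 20 3 → min 3  ≥ 2 ✓
8 20 3 10 → min 3  ≥ 2 ✓
20 3 10 3 → min 3  ≥ 2 ✓
5 windows satisfy the condition.

5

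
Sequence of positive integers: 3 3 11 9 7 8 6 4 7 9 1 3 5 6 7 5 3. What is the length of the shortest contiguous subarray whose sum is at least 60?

8

add 3: running sum 3 < 60
add 3: running sum 6 < 60
add 11: running sum 17 < 60
add 9: running sum 26 < 60
add 7: running sum 33 < 60
add 8: running sum 41 < 60
add 6: running sum 47 < 60
add 4: running sum 51 < 60
add 7: running sum 58 < 60
end 9: [11, 9, 7, 8, 6, 4, 7, 9] sum 61, len 8
end 10: [11, 9, 7, 8, 6, 4, 7, 9, 1] sum 62, len 9
end 11: [11, 9, 7, 8, 6, 4, 7, 9, 1, 3] sum 65, len 10
end 12: [11, 9, 7, 8, 6, 4, 7, 9, 1, 3, 5] sum 70, len 11
end 13: [9, 7, 8, 6, 4, 7, 9, 1, 3, 5, 6] sum 65, len 11
end 14: [7, 8, 6, 4, 7, 9, 1, 3, 5, 6, 7] sum 63, len 11
end 15: [8, 6, 4, 7, 9, 1, 3, 5, 6, 7, 5] sum 61, len 11
end 16: [8, 6, 4, 7, 9, 1, 3, 5, 6, 7, 5, 3] sum 64, len 12
Shortest qualifying length: 8.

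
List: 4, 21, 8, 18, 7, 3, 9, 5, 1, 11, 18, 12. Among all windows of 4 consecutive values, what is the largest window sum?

54

(4, 21, 8, 18) → sum 51
(21, 8, 18, 7) → sum 54
(8, 18, 7, 3) → sum 36
(18, 7, 3, 9) → sum 37
(7, 3, 9, 5) → sum 24
(3, 9, 5, 1) → sum 18
(9, 5, 1, 11) → sum 26
(5, 1, 11, 18) → sum 35
(1, 11, 18, 12) → sum 42
Largest of these is 54.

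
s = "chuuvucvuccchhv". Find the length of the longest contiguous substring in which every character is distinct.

3

[c] len 1
[c, h] len 2
[c, h, u] len 3
[u] len 1
[u, v] len 2
[v, u] len 2
[v, u, c] len 3
[u, c, v] len 3
[c, v, u] len 3
[v, u, c] len 3
[c] len 1
[c] len 1
[c, h] len 2
[h] len 1
[h, v] len 2
Longest all-distinct length: 3.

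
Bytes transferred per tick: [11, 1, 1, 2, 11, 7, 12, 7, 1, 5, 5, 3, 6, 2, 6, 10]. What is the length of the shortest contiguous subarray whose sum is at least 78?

Extend right; whenever the sum reaches 78, record the length and shrink from the left:
add 11: running sum 11 < 78
add 1: running sum 12 < 78
add 1: running sum 13 < 78
add 2: running sum 15 < 78
add 11: running sum 26 < 78
add 7: running sum 33 < 78
add 12: running sum 45 < 78
add 7: running sum 52 < 78
add 1: running sum 53 < 78
add 5: running sum 58 < 78
add 5: running sum 63 < 78
add 3: running sum 66 < 78
add 6: running sum 72 < 78
add 2: running sum 74 < 78
add 6: shortest ending here [11, 1, 1, 2, 11, 7, 12, 7, 1, 5, 5, 3, 6, 2, 6] sum 80, len 15
add 10: shortest ending here [1, 2, 11, 7, 12, 7, 1, 5, 5, 3, 6, 2, 6, 10] sum 78, len 14
Shortest qualifying length: 14.

14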